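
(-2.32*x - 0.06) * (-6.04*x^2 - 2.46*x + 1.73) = 14.0128*x^3 + 6.0696*x^2 - 3.866*x - 0.1038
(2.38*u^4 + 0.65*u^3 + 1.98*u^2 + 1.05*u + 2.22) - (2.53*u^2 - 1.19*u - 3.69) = 2.38*u^4 + 0.65*u^3 - 0.55*u^2 + 2.24*u + 5.91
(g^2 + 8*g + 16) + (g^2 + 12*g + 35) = 2*g^2 + 20*g + 51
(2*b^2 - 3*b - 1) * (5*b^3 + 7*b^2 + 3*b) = 10*b^5 - b^4 - 20*b^3 - 16*b^2 - 3*b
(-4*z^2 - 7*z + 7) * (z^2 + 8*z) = -4*z^4 - 39*z^3 - 49*z^2 + 56*z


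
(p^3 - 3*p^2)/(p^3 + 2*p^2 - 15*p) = p/(p + 5)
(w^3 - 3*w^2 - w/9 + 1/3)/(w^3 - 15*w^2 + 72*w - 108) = (w^2 - 1/9)/(w^2 - 12*w + 36)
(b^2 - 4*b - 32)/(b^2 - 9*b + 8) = (b + 4)/(b - 1)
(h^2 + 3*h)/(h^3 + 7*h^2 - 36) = h/(h^2 + 4*h - 12)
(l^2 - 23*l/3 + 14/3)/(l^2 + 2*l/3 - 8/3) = (3*l^2 - 23*l + 14)/(3*l^2 + 2*l - 8)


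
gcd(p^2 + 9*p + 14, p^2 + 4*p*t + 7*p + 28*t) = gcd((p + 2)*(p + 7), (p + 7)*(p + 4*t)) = p + 7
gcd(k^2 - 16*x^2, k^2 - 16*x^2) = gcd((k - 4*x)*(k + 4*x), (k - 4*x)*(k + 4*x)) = -k^2 + 16*x^2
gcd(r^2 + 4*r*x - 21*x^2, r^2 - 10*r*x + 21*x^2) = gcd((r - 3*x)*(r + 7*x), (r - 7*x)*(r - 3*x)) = -r + 3*x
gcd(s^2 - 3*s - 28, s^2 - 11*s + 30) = 1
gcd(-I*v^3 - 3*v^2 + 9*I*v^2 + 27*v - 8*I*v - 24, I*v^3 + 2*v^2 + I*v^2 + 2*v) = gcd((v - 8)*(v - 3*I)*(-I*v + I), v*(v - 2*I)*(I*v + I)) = 1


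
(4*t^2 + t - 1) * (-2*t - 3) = -8*t^3 - 14*t^2 - t + 3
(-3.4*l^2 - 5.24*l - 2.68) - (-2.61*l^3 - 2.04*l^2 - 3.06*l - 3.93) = 2.61*l^3 - 1.36*l^2 - 2.18*l + 1.25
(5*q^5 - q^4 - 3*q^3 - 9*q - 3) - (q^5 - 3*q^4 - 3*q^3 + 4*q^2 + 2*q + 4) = 4*q^5 + 2*q^4 - 4*q^2 - 11*q - 7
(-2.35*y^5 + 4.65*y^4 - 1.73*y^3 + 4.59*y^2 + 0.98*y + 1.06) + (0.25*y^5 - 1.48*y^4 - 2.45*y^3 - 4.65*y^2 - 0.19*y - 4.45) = -2.1*y^5 + 3.17*y^4 - 4.18*y^3 - 0.0600000000000005*y^2 + 0.79*y - 3.39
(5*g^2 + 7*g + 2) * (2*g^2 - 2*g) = 10*g^4 + 4*g^3 - 10*g^2 - 4*g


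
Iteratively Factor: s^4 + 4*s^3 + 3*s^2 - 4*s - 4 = (s + 1)*(s^3 + 3*s^2 - 4) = (s - 1)*(s + 1)*(s^2 + 4*s + 4) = (s - 1)*(s + 1)*(s + 2)*(s + 2)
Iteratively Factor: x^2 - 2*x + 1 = (x - 1)*(x - 1)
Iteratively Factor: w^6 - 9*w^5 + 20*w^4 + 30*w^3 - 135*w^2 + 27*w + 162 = (w - 3)*(w^5 - 6*w^4 + 2*w^3 + 36*w^2 - 27*w - 54) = (w - 3)*(w + 1)*(w^4 - 7*w^3 + 9*w^2 + 27*w - 54) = (w - 3)*(w + 1)*(w + 2)*(w^3 - 9*w^2 + 27*w - 27) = (w - 3)^2*(w + 1)*(w + 2)*(w^2 - 6*w + 9) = (w - 3)^3*(w + 1)*(w + 2)*(w - 3)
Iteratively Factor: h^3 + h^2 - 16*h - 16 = (h - 4)*(h^2 + 5*h + 4) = (h - 4)*(h + 4)*(h + 1)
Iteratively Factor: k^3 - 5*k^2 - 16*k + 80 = (k + 4)*(k^2 - 9*k + 20) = (k - 5)*(k + 4)*(k - 4)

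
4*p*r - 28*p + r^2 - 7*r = (4*p + r)*(r - 7)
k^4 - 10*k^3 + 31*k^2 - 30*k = k*(k - 5)*(k - 3)*(k - 2)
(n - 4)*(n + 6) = n^2 + 2*n - 24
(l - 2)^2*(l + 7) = l^3 + 3*l^2 - 24*l + 28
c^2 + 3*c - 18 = (c - 3)*(c + 6)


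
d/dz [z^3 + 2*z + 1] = 3*z^2 + 2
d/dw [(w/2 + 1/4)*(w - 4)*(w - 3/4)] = 3*w^2/2 - 17*w/4 + 5/16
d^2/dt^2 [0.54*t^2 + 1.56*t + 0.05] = 1.08000000000000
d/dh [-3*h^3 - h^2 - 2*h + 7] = -9*h^2 - 2*h - 2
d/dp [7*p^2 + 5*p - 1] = 14*p + 5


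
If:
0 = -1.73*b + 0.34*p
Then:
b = 0.196531791907514*p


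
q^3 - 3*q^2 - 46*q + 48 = (q - 8)*(q - 1)*(q + 6)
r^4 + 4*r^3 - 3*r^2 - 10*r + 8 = (r - 1)^2*(r + 2)*(r + 4)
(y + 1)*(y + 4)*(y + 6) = y^3 + 11*y^2 + 34*y + 24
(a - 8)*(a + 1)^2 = a^3 - 6*a^2 - 15*a - 8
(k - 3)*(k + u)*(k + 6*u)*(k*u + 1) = k^4*u + 7*k^3*u^2 - 3*k^3*u + k^3 + 6*k^2*u^3 - 21*k^2*u^2 + 7*k^2*u - 3*k^2 - 18*k*u^3 + 6*k*u^2 - 21*k*u - 18*u^2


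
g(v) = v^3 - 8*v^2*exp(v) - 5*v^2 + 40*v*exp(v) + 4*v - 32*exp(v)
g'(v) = -8*v^2*exp(v) + 3*v^2 + 24*v*exp(v) - 10*v + 8*exp(v) + 4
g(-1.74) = -49.45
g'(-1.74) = 20.31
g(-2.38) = -67.29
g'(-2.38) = 36.05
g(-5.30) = -312.87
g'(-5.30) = 139.55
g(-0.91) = -38.73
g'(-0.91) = 7.35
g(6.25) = -48878.38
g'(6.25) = -79974.29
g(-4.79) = -247.17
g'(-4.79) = 118.32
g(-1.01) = -39.51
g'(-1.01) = 8.27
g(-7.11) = -641.21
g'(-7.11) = 226.29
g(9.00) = -2592626.86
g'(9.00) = -3435550.59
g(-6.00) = -421.39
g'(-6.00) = 170.95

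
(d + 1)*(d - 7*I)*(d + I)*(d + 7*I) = d^4 + d^3 + I*d^3 + 49*d^2 + I*d^2 + 49*d + 49*I*d + 49*I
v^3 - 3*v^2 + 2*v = v*(v - 2)*(v - 1)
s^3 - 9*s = s*(s - 3)*(s + 3)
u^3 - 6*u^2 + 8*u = u*(u - 4)*(u - 2)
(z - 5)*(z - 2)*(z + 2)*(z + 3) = z^4 - 2*z^3 - 19*z^2 + 8*z + 60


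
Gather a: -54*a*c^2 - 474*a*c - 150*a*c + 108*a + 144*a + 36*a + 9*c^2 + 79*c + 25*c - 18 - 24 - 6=a*(-54*c^2 - 624*c + 288) + 9*c^2 + 104*c - 48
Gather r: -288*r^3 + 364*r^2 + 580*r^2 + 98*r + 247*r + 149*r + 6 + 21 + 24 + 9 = -288*r^3 + 944*r^2 + 494*r + 60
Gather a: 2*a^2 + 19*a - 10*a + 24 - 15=2*a^2 + 9*a + 9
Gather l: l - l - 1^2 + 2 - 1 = 0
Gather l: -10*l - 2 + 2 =-10*l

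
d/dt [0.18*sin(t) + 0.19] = 0.18*cos(t)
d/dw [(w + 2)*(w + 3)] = 2*w + 5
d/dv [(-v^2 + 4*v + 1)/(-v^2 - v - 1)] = (5*v^2 + 4*v - 3)/(v^4 + 2*v^3 + 3*v^2 + 2*v + 1)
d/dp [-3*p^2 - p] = -6*p - 1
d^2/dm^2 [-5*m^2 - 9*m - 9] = -10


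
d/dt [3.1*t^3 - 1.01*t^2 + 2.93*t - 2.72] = 9.3*t^2 - 2.02*t + 2.93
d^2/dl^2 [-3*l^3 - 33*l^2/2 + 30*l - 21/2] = -18*l - 33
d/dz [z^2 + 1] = 2*z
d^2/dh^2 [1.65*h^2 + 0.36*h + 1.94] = 3.30000000000000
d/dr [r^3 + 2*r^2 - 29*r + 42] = 3*r^2 + 4*r - 29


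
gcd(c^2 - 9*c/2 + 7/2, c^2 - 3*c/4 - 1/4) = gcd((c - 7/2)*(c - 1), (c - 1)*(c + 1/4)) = c - 1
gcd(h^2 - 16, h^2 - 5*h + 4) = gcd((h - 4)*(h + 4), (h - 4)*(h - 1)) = h - 4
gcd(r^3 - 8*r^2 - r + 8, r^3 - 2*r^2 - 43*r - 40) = r^2 - 7*r - 8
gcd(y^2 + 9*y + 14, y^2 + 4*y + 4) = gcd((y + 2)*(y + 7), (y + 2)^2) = y + 2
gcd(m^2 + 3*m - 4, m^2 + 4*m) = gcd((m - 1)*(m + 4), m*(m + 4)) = m + 4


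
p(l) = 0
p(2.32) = 0.00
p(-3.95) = 0.00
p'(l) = 0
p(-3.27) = 0.00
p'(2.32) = 0.00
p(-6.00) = 0.00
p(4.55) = 0.00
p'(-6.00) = 0.00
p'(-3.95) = 0.00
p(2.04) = 0.00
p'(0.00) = 0.00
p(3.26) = 0.00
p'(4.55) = 0.00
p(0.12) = 0.00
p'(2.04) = 0.00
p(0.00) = 0.00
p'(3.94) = 0.00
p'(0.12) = 0.00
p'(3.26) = 0.00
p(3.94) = 0.00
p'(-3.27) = 0.00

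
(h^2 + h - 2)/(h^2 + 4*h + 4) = (h - 1)/(h + 2)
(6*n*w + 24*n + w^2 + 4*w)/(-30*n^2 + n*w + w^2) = (w + 4)/(-5*n + w)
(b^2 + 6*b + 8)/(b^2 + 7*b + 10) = (b + 4)/(b + 5)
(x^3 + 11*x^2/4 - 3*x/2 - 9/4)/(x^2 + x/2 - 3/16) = 4*(x^2 + 2*x - 3)/(4*x - 1)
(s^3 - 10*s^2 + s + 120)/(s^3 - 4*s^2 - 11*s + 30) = (s - 8)/(s - 2)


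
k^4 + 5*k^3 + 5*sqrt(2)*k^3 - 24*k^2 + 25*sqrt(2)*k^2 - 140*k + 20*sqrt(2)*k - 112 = (k + 1)*(k + 4)*(k - 2*sqrt(2))*(k + 7*sqrt(2))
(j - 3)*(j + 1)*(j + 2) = j^3 - 7*j - 6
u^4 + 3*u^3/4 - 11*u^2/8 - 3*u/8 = u*(u - 1)*(u + 1/4)*(u + 3/2)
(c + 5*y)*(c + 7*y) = c^2 + 12*c*y + 35*y^2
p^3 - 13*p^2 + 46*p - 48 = (p - 8)*(p - 3)*(p - 2)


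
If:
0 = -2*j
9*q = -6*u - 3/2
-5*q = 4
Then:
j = 0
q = -4/5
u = 19/20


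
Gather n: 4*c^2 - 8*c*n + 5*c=4*c^2 - 8*c*n + 5*c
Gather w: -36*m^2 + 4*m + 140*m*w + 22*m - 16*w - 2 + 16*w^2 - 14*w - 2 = -36*m^2 + 26*m + 16*w^2 + w*(140*m - 30) - 4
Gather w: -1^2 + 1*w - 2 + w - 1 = 2*w - 4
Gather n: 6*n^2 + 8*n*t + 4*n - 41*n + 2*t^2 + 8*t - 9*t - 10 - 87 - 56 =6*n^2 + n*(8*t - 37) + 2*t^2 - t - 153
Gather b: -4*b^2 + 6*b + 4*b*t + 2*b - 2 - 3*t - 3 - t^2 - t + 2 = -4*b^2 + b*(4*t + 8) - t^2 - 4*t - 3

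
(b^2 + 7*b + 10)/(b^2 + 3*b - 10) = (b + 2)/(b - 2)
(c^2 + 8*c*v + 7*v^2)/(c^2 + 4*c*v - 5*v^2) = (c^2 + 8*c*v + 7*v^2)/(c^2 + 4*c*v - 5*v^2)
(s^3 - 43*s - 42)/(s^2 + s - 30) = (s^2 - 6*s - 7)/(s - 5)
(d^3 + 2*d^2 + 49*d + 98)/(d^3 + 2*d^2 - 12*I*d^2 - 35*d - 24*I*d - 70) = (d + 7*I)/(d - 5*I)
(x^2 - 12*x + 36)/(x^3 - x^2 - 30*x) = (x - 6)/(x*(x + 5))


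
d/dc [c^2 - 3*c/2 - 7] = 2*c - 3/2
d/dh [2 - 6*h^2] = -12*h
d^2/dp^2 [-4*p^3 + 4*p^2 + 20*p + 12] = 8 - 24*p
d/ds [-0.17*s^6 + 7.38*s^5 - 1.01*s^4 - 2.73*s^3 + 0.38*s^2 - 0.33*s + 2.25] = -1.02*s^5 + 36.9*s^4 - 4.04*s^3 - 8.19*s^2 + 0.76*s - 0.33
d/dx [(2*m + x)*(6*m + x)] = 8*m + 2*x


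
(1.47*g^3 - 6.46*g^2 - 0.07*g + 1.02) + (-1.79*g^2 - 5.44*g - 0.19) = 1.47*g^3 - 8.25*g^2 - 5.51*g + 0.83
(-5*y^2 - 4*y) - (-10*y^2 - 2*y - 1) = 5*y^2 - 2*y + 1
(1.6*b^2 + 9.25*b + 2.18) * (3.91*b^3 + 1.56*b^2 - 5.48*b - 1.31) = 6.256*b^5 + 38.6635*b^4 + 14.1858*b^3 - 49.3852*b^2 - 24.0639*b - 2.8558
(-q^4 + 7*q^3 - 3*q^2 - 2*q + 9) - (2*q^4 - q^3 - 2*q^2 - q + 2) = -3*q^4 + 8*q^3 - q^2 - q + 7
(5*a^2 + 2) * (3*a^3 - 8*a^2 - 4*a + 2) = 15*a^5 - 40*a^4 - 14*a^3 - 6*a^2 - 8*a + 4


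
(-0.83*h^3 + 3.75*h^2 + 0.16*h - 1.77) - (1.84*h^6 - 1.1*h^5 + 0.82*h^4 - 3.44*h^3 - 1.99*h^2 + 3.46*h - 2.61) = -1.84*h^6 + 1.1*h^5 - 0.82*h^4 + 2.61*h^3 + 5.74*h^2 - 3.3*h + 0.84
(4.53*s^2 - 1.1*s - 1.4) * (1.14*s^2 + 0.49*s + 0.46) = 5.1642*s^4 + 0.9657*s^3 - 0.0511999999999999*s^2 - 1.192*s - 0.644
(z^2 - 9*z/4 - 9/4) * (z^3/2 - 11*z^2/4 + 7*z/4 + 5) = z^5/2 - 31*z^4/8 + 109*z^3/16 + 29*z^2/4 - 243*z/16 - 45/4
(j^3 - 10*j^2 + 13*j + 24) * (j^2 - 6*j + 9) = j^5 - 16*j^4 + 82*j^3 - 144*j^2 - 27*j + 216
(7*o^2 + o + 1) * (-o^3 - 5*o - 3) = -7*o^5 - o^4 - 36*o^3 - 26*o^2 - 8*o - 3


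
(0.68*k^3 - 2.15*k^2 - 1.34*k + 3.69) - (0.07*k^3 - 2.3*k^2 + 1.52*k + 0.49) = 0.61*k^3 + 0.15*k^2 - 2.86*k + 3.2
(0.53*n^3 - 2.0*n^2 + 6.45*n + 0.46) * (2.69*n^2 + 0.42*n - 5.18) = 1.4257*n^5 - 5.1574*n^4 + 13.7651*n^3 + 14.3064*n^2 - 33.2178*n - 2.3828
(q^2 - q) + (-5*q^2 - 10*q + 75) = -4*q^2 - 11*q + 75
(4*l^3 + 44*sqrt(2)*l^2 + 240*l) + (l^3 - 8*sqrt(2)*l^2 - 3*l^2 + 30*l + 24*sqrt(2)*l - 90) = 5*l^3 - 3*l^2 + 36*sqrt(2)*l^2 + 24*sqrt(2)*l + 270*l - 90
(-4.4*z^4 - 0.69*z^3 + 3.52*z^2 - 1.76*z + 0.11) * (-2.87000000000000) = 12.628*z^4 + 1.9803*z^3 - 10.1024*z^2 + 5.0512*z - 0.3157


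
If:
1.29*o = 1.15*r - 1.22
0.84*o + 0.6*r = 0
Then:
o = -0.42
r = 0.59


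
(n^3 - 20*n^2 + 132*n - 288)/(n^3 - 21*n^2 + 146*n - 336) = (n - 6)/(n - 7)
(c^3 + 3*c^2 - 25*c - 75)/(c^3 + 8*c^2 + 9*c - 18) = (c^2 - 25)/(c^2 + 5*c - 6)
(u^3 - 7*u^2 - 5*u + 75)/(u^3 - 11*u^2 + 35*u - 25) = (u + 3)/(u - 1)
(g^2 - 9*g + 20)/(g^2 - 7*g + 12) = (g - 5)/(g - 3)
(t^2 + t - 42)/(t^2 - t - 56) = (t - 6)/(t - 8)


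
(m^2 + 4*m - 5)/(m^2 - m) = (m + 5)/m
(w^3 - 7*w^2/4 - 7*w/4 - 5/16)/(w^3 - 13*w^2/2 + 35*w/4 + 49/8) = (8*w^2 - 18*w - 5)/(2*(4*w^2 - 28*w + 49))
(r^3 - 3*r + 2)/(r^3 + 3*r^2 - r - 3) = (r^2 + r - 2)/(r^2 + 4*r + 3)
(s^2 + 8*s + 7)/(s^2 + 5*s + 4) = (s + 7)/(s + 4)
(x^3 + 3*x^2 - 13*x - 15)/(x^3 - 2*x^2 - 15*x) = (-x^3 - 3*x^2 + 13*x + 15)/(x*(-x^2 + 2*x + 15))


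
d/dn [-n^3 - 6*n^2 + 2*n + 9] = -3*n^2 - 12*n + 2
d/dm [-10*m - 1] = -10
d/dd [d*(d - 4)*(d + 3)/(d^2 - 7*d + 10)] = (d^4 - 14*d^3 + 49*d^2 - 20*d - 120)/(d^4 - 14*d^3 + 69*d^2 - 140*d + 100)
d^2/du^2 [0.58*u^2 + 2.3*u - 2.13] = 1.16000000000000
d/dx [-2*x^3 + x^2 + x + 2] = -6*x^2 + 2*x + 1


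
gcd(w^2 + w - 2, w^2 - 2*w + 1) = w - 1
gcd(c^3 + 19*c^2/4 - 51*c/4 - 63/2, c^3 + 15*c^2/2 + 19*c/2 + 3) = c + 6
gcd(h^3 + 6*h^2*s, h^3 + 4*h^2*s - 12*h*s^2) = h^2 + 6*h*s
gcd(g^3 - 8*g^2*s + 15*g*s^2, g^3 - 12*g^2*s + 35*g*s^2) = -g^2 + 5*g*s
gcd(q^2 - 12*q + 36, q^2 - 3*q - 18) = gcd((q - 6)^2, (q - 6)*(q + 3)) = q - 6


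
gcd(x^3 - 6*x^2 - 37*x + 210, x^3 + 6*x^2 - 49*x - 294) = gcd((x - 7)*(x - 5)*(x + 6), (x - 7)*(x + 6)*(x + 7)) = x^2 - x - 42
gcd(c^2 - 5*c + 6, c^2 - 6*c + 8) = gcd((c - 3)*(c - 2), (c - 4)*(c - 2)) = c - 2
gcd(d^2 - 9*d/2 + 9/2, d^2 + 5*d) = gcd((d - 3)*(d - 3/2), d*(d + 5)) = 1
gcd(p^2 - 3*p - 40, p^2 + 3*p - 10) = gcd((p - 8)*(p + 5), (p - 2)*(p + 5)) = p + 5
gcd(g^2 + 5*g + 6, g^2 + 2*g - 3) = g + 3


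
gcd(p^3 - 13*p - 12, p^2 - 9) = p + 3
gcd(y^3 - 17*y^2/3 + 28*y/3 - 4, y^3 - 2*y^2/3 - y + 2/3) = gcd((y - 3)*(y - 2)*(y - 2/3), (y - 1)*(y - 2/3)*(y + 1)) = y - 2/3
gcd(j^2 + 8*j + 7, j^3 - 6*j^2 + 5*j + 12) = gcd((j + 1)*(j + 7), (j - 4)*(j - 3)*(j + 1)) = j + 1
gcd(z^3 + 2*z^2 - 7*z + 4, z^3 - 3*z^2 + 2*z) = z - 1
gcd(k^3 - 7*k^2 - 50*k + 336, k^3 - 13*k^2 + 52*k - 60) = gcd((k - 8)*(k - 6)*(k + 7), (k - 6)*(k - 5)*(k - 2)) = k - 6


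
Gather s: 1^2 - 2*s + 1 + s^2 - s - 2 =s^2 - 3*s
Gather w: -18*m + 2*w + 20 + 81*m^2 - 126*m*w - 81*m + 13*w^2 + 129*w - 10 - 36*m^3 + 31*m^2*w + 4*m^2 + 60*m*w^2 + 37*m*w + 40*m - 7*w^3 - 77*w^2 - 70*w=-36*m^3 + 85*m^2 - 59*m - 7*w^3 + w^2*(60*m - 64) + w*(31*m^2 - 89*m + 61) + 10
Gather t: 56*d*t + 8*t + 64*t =t*(56*d + 72)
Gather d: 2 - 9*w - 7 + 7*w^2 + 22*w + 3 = 7*w^2 + 13*w - 2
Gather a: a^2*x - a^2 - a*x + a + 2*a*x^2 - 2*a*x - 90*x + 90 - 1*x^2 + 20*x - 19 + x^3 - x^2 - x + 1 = a^2*(x - 1) + a*(2*x^2 - 3*x + 1) + x^3 - 2*x^2 - 71*x + 72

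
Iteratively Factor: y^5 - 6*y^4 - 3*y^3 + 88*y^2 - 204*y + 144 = (y - 3)*(y^4 - 3*y^3 - 12*y^2 + 52*y - 48) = (y - 3)*(y + 4)*(y^3 - 7*y^2 + 16*y - 12) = (y - 3)^2*(y + 4)*(y^2 - 4*y + 4) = (y - 3)^2*(y - 2)*(y + 4)*(y - 2)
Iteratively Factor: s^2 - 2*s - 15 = (s + 3)*(s - 5)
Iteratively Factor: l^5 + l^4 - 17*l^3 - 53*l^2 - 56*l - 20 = (l + 1)*(l^4 - 17*l^2 - 36*l - 20) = (l + 1)^2*(l^3 - l^2 - 16*l - 20) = (l + 1)^2*(l + 2)*(l^2 - 3*l - 10) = (l - 5)*(l + 1)^2*(l + 2)*(l + 2)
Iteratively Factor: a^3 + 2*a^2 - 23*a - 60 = (a + 4)*(a^2 - 2*a - 15) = (a - 5)*(a + 4)*(a + 3)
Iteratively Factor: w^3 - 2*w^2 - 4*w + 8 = (w + 2)*(w^2 - 4*w + 4) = (w - 2)*(w + 2)*(w - 2)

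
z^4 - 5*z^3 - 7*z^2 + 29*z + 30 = (z - 5)*(z - 3)*(z + 1)*(z + 2)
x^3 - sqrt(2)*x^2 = x^2*(x - sqrt(2))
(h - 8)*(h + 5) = h^2 - 3*h - 40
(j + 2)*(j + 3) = j^2 + 5*j + 6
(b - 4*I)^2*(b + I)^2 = b^4 - 6*I*b^3 - b^2 - 24*I*b + 16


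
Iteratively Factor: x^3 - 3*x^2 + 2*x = (x)*(x^2 - 3*x + 2) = x*(x - 1)*(x - 2)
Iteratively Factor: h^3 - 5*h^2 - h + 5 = (h + 1)*(h^2 - 6*h + 5) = (h - 1)*(h + 1)*(h - 5)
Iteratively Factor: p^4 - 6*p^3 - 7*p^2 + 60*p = (p + 3)*(p^3 - 9*p^2 + 20*p) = p*(p + 3)*(p^2 - 9*p + 20) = p*(p - 4)*(p + 3)*(p - 5)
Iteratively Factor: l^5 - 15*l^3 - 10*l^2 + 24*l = (l)*(l^4 - 15*l^2 - 10*l + 24) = l*(l - 1)*(l^3 + l^2 - 14*l - 24) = l*(l - 1)*(l + 2)*(l^2 - l - 12) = l*(l - 4)*(l - 1)*(l + 2)*(l + 3)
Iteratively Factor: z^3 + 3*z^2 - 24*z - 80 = (z + 4)*(z^2 - z - 20) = (z + 4)^2*(z - 5)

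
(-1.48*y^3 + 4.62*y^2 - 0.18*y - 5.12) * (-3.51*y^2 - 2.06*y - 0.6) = 5.1948*y^5 - 13.1674*y^4 - 7.9974*y^3 + 15.57*y^2 + 10.6552*y + 3.072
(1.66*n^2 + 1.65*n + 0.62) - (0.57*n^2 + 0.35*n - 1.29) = 1.09*n^2 + 1.3*n + 1.91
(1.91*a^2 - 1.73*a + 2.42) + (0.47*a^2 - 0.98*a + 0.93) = 2.38*a^2 - 2.71*a + 3.35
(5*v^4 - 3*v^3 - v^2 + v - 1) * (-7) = -35*v^4 + 21*v^3 + 7*v^2 - 7*v + 7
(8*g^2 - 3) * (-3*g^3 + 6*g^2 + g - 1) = -24*g^5 + 48*g^4 + 17*g^3 - 26*g^2 - 3*g + 3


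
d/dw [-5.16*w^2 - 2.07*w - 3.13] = -10.32*w - 2.07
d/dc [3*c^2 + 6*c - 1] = 6*c + 6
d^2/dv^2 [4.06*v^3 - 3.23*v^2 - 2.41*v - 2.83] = 24.36*v - 6.46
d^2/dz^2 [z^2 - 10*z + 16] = 2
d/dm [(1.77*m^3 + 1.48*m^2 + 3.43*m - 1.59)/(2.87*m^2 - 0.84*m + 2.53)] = (5.0799*m^4 - 2.9736*m^3 + 2.347*m^2 + 16.6154*m + 7.3423)/(8.2369*m^4 - 4.8216*m^3 + 15.2278*m^2 - 4.2504*m + 6.4009)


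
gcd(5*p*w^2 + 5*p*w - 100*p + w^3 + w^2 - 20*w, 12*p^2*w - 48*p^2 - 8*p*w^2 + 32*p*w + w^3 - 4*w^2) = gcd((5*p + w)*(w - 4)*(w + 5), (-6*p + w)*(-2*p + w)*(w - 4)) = w - 4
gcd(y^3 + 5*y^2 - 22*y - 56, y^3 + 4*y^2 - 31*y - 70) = y^2 + 9*y + 14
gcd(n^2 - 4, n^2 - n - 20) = 1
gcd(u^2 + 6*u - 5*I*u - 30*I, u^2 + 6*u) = u + 6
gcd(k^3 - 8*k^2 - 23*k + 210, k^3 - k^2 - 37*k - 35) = k^2 - 2*k - 35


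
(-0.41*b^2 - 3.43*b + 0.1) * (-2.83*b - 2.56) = 1.1603*b^3 + 10.7565*b^2 + 8.4978*b - 0.256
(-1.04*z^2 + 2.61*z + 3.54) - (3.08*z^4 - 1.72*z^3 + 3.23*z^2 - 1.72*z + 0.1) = -3.08*z^4 + 1.72*z^3 - 4.27*z^2 + 4.33*z + 3.44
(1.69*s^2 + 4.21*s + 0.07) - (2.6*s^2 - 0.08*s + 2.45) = -0.91*s^2 + 4.29*s - 2.38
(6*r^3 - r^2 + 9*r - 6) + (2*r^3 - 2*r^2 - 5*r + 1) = 8*r^3 - 3*r^2 + 4*r - 5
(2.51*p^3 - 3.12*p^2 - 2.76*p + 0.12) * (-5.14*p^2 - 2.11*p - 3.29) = -12.9014*p^5 + 10.7407*p^4 + 12.5117*p^3 + 15.4716*p^2 + 8.8272*p - 0.3948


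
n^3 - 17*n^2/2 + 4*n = n*(n - 8)*(n - 1/2)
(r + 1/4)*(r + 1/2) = r^2 + 3*r/4 + 1/8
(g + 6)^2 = g^2 + 12*g + 36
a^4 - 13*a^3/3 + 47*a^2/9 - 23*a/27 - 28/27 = (a - 7/3)*(a - 4/3)*(a - 1)*(a + 1/3)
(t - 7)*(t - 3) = t^2 - 10*t + 21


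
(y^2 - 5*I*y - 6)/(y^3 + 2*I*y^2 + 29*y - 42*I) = 1/(y + 7*I)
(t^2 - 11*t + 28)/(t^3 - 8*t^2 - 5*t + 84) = 1/(t + 3)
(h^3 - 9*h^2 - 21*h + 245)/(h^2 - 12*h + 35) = (h^2 - 2*h - 35)/(h - 5)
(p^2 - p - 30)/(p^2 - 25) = (p - 6)/(p - 5)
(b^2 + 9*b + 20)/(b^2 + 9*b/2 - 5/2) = 2*(b + 4)/(2*b - 1)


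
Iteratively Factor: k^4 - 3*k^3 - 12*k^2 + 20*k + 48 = (k + 2)*(k^3 - 5*k^2 - 2*k + 24) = (k - 4)*(k + 2)*(k^2 - k - 6) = (k - 4)*(k + 2)^2*(k - 3)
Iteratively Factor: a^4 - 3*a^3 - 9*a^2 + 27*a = (a - 3)*(a^3 - 9*a) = (a - 3)*(a + 3)*(a^2 - 3*a) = a*(a - 3)*(a + 3)*(a - 3)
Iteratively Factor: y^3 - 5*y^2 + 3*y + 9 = (y - 3)*(y^2 - 2*y - 3) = (y - 3)^2*(y + 1)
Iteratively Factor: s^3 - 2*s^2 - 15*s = (s)*(s^2 - 2*s - 15) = s*(s - 5)*(s + 3)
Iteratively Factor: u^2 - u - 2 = (u - 2)*(u + 1)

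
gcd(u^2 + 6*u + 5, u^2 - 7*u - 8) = u + 1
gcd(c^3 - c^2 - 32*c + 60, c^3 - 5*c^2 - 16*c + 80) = c - 5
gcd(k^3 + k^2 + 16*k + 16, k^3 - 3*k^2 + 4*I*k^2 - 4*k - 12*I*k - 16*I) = k^2 + k*(1 + 4*I) + 4*I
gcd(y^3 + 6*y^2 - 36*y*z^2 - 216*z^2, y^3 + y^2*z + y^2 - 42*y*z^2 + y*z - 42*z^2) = y - 6*z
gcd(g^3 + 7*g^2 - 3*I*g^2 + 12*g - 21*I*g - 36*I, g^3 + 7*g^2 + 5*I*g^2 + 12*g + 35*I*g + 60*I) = g^2 + 7*g + 12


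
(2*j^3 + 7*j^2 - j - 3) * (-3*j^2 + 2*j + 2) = -6*j^5 - 17*j^4 + 21*j^3 + 21*j^2 - 8*j - 6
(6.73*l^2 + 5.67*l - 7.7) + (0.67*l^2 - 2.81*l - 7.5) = 7.4*l^2 + 2.86*l - 15.2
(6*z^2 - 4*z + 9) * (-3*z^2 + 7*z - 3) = -18*z^4 + 54*z^3 - 73*z^2 + 75*z - 27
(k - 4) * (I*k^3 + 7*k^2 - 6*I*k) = I*k^4 + 7*k^3 - 4*I*k^3 - 28*k^2 - 6*I*k^2 + 24*I*k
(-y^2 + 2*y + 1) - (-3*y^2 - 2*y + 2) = 2*y^2 + 4*y - 1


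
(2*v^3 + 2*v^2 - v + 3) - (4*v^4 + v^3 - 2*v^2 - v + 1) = -4*v^4 + v^3 + 4*v^2 + 2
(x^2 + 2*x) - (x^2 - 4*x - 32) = 6*x + 32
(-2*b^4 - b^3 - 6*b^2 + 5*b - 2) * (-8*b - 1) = 16*b^5 + 10*b^4 + 49*b^3 - 34*b^2 + 11*b + 2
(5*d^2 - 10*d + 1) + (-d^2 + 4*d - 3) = 4*d^2 - 6*d - 2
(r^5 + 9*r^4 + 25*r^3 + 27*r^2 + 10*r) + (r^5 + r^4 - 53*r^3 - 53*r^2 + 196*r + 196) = 2*r^5 + 10*r^4 - 28*r^3 - 26*r^2 + 206*r + 196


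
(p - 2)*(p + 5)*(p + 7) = p^3 + 10*p^2 + 11*p - 70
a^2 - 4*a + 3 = (a - 3)*(a - 1)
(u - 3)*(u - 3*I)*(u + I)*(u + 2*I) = u^4 - 3*u^3 + 7*u^2 - 21*u + 6*I*u - 18*I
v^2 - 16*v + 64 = (v - 8)^2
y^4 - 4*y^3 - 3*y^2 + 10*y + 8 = (y - 4)*(y - 2)*(y + 1)^2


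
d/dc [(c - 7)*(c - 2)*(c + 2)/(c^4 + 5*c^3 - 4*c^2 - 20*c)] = (-c^2 + 14*c + 35)/(c^2*(c^2 + 10*c + 25))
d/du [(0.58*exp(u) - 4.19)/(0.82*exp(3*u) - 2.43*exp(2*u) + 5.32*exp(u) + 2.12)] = (-0.9512*exp(3*u) + 11.7168*exp(2*u) - 20.3634*exp(u) + 23.5204)*exp(u)/(0.6724*exp(6*u) - 3.9852*exp(5*u) + 14.6297*exp(4*u) - 22.3784*exp(3*u) + 17.9992*exp(2*u) + 22.5568*exp(u) + 4.4944)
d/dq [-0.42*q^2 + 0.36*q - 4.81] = 0.36 - 0.84*q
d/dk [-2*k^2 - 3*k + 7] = -4*k - 3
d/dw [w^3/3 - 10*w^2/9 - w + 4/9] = w^2 - 20*w/9 - 1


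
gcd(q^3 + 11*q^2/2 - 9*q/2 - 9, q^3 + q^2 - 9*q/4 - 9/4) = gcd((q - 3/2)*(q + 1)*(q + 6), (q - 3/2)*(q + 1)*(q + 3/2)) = q^2 - q/2 - 3/2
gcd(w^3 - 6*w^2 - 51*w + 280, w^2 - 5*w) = w - 5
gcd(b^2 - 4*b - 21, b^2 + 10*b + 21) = b + 3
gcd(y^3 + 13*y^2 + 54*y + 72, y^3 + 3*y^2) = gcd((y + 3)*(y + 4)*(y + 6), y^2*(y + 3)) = y + 3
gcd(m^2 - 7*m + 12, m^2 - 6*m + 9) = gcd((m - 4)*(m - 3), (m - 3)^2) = m - 3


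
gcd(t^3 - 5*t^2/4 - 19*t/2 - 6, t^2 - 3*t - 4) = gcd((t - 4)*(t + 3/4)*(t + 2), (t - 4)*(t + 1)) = t - 4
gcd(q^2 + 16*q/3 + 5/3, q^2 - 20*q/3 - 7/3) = q + 1/3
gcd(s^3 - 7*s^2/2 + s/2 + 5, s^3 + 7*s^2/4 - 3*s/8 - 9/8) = s + 1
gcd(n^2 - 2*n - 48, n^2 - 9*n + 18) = 1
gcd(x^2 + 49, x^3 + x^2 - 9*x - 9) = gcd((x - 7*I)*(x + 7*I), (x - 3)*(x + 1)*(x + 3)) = 1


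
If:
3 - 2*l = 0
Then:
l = 3/2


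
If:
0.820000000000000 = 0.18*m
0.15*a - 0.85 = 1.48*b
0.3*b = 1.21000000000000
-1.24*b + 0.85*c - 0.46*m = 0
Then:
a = 45.46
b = 4.03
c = 8.35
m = 4.56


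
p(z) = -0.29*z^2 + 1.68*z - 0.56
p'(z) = 1.68 - 0.58*z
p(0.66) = 0.42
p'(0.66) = 1.30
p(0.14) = -0.33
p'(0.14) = 1.60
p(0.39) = 0.05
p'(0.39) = 1.45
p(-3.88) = -11.44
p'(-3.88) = 3.93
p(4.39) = 1.23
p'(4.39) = -0.87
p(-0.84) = -2.18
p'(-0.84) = 2.17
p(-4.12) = -12.40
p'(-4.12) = 4.07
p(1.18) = 1.02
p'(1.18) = 1.00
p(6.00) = -0.92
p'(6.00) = -1.80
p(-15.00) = -91.01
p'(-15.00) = 10.38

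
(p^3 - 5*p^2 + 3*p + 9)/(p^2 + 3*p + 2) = (p^2 - 6*p + 9)/(p + 2)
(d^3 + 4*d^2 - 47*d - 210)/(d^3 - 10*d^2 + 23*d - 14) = (d^2 + 11*d + 30)/(d^2 - 3*d + 2)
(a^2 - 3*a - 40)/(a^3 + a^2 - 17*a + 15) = (a - 8)/(a^2 - 4*a + 3)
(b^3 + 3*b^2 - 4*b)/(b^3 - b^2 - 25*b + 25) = b*(b + 4)/(b^2 - 25)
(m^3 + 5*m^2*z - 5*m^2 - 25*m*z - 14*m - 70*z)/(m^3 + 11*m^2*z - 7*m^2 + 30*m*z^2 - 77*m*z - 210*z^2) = (m + 2)/(m + 6*z)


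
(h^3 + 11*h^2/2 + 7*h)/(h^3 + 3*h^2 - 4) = h*(2*h + 7)/(2*(h^2 + h - 2))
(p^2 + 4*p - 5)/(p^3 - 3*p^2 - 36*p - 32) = (-p^2 - 4*p + 5)/(-p^3 + 3*p^2 + 36*p + 32)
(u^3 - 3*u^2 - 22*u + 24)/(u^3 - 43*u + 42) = (u + 4)/(u + 7)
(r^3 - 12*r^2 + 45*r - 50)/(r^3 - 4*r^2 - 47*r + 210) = (r^2 - 7*r + 10)/(r^2 + r - 42)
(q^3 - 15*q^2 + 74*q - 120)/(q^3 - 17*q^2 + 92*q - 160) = (q - 6)/(q - 8)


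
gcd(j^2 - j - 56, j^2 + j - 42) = j + 7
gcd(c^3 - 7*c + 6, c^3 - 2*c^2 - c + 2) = c^2 - 3*c + 2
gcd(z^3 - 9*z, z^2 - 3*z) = z^2 - 3*z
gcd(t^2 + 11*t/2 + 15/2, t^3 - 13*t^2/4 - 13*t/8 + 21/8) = 1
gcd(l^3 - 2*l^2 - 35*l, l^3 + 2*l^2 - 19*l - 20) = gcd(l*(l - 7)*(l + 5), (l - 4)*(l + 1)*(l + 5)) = l + 5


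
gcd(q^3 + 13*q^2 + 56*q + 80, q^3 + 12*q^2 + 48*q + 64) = q^2 + 8*q + 16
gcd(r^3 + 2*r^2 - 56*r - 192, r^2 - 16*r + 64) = r - 8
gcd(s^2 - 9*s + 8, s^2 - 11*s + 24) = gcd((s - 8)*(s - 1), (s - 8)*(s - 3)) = s - 8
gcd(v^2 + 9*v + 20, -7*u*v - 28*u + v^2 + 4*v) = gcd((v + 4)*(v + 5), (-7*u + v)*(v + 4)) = v + 4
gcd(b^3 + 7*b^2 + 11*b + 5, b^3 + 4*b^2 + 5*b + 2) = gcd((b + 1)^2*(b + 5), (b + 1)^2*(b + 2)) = b^2 + 2*b + 1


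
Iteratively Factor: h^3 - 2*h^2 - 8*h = (h)*(h^2 - 2*h - 8) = h*(h - 4)*(h + 2)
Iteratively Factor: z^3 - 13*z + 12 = (z - 3)*(z^2 + 3*z - 4) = (z - 3)*(z + 4)*(z - 1)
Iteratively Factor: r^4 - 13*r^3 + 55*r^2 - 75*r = (r - 3)*(r^3 - 10*r^2 + 25*r) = (r - 5)*(r - 3)*(r^2 - 5*r) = r*(r - 5)*(r - 3)*(r - 5)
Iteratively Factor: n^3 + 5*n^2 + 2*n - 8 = (n - 1)*(n^2 + 6*n + 8) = (n - 1)*(n + 4)*(n + 2)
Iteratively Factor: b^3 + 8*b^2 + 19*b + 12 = (b + 4)*(b^2 + 4*b + 3) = (b + 1)*(b + 4)*(b + 3)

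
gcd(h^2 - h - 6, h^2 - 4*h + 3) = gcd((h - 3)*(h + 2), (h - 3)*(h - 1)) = h - 3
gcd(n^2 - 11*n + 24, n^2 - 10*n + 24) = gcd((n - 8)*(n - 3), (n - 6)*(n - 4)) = 1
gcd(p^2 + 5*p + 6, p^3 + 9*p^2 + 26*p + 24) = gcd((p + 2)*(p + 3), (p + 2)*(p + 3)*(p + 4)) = p^2 + 5*p + 6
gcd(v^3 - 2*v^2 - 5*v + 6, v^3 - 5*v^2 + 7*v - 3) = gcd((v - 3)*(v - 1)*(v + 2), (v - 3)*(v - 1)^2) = v^2 - 4*v + 3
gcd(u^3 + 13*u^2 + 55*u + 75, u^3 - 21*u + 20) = u + 5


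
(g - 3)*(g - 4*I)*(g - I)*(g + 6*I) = g^4 - 3*g^3 + I*g^3 + 26*g^2 - 3*I*g^2 - 78*g - 24*I*g + 72*I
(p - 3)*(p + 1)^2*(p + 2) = p^4 + p^3 - 7*p^2 - 13*p - 6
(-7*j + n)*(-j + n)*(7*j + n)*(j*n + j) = 49*j^4*n + 49*j^4 - 49*j^3*n^2 - 49*j^3*n - j^2*n^3 - j^2*n^2 + j*n^4 + j*n^3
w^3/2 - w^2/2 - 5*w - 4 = (w/2 + 1)*(w - 4)*(w + 1)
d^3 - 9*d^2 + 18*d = d*(d - 6)*(d - 3)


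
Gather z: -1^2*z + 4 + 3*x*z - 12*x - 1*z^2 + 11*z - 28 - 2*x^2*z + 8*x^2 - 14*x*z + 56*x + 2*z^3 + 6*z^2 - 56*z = 8*x^2 + 44*x + 2*z^3 + 5*z^2 + z*(-2*x^2 - 11*x - 46) - 24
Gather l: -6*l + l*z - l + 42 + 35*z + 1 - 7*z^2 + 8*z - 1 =l*(z - 7) - 7*z^2 + 43*z + 42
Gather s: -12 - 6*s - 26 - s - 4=-7*s - 42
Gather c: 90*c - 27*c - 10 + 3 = 63*c - 7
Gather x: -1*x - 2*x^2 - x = -2*x^2 - 2*x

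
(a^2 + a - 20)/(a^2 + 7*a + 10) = (a - 4)/(a + 2)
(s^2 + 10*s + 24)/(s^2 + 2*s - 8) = (s + 6)/(s - 2)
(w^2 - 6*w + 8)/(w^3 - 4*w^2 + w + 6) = (w - 4)/(w^2 - 2*w - 3)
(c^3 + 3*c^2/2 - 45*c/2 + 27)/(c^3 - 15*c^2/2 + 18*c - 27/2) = (c + 6)/(c - 3)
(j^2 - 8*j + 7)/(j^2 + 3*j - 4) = (j - 7)/(j + 4)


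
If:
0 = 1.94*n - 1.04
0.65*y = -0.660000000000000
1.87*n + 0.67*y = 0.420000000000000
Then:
No Solution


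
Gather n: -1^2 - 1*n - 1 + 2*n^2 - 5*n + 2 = 2*n^2 - 6*n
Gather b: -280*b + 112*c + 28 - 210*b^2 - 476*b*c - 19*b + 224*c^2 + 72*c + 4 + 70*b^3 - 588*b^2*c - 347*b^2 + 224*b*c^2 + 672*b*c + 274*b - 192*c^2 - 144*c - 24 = 70*b^3 + b^2*(-588*c - 557) + b*(224*c^2 + 196*c - 25) + 32*c^2 + 40*c + 8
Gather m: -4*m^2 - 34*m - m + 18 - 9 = -4*m^2 - 35*m + 9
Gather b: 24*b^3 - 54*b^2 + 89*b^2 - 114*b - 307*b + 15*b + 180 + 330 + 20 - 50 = 24*b^3 + 35*b^2 - 406*b + 480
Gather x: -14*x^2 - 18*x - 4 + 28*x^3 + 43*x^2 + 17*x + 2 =28*x^3 + 29*x^2 - x - 2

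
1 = 1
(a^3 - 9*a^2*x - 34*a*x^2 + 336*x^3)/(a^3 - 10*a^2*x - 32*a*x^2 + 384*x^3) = (-a + 7*x)/(-a + 8*x)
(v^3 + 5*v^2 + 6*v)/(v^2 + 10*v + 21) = v*(v + 2)/(v + 7)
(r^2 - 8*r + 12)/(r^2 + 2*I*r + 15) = (r^2 - 8*r + 12)/(r^2 + 2*I*r + 15)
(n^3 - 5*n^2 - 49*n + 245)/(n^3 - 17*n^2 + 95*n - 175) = (n + 7)/(n - 5)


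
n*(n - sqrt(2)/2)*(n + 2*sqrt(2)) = n^3 + 3*sqrt(2)*n^2/2 - 2*n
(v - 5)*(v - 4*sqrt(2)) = v^2 - 4*sqrt(2)*v - 5*v + 20*sqrt(2)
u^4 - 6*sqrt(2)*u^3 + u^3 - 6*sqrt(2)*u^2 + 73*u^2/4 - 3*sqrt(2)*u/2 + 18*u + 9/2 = (u + 1/2)^2*(u - 3*sqrt(2))^2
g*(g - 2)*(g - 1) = g^3 - 3*g^2 + 2*g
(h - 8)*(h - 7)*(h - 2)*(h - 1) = h^4 - 18*h^3 + 103*h^2 - 198*h + 112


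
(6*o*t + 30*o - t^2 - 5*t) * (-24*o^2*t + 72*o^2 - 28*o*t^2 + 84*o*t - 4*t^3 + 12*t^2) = -144*o^3*t^2 - 288*o^3*t + 2160*o^3 - 144*o^2*t^3 - 288*o^2*t^2 + 2160*o^2*t + 4*o*t^4 + 8*o*t^3 - 60*o*t^2 + 4*t^5 + 8*t^4 - 60*t^3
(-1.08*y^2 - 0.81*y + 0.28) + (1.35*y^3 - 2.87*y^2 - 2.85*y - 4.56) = 1.35*y^3 - 3.95*y^2 - 3.66*y - 4.28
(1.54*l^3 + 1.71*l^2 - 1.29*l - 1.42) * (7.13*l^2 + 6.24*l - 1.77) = 10.9802*l^5 + 21.8019*l^4 - 1.2531*l^3 - 21.2009*l^2 - 6.5775*l + 2.5134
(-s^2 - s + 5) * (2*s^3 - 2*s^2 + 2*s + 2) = -2*s^5 + 10*s^3 - 14*s^2 + 8*s + 10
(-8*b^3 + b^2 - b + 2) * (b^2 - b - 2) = -8*b^5 + 9*b^4 + 14*b^3 + b^2 - 4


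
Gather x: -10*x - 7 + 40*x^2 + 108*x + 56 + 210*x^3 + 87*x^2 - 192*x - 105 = 210*x^3 + 127*x^2 - 94*x - 56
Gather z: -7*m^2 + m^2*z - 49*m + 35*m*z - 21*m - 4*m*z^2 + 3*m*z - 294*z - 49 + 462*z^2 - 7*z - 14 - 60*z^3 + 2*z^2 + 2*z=-7*m^2 - 70*m - 60*z^3 + z^2*(464 - 4*m) + z*(m^2 + 38*m - 299) - 63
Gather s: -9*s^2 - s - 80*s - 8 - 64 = -9*s^2 - 81*s - 72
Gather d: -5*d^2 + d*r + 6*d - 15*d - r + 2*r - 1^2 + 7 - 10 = -5*d^2 + d*(r - 9) + r - 4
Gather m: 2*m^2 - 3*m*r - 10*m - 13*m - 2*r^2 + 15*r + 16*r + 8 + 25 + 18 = 2*m^2 + m*(-3*r - 23) - 2*r^2 + 31*r + 51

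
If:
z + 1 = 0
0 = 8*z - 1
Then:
No Solution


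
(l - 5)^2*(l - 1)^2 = l^4 - 12*l^3 + 46*l^2 - 60*l + 25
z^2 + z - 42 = (z - 6)*(z + 7)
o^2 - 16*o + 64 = (o - 8)^2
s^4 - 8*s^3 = s^3*(s - 8)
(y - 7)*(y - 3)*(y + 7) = y^3 - 3*y^2 - 49*y + 147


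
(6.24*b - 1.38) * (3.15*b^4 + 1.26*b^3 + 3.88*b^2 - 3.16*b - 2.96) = 19.656*b^5 + 3.5154*b^4 + 22.4724*b^3 - 25.0728*b^2 - 14.1096*b + 4.0848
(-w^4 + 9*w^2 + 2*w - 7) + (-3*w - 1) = -w^4 + 9*w^2 - w - 8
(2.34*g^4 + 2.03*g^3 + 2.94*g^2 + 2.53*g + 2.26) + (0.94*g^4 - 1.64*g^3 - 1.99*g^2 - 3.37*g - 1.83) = 3.28*g^4 + 0.39*g^3 + 0.95*g^2 - 0.84*g + 0.43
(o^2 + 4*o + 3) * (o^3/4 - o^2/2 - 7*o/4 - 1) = o^5/4 + o^4/2 - 3*o^3 - 19*o^2/2 - 37*o/4 - 3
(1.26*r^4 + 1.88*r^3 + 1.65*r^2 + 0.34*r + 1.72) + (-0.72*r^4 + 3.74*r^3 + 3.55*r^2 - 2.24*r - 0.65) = 0.54*r^4 + 5.62*r^3 + 5.2*r^2 - 1.9*r + 1.07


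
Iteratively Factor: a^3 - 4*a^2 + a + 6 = (a - 3)*(a^2 - a - 2) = (a - 3)*(a + 1)*(a - 2)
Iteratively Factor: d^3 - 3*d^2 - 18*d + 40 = (d - 5)*(d^2 + 2*d - 8) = (d - 5)*(d + 4)*(d - 2)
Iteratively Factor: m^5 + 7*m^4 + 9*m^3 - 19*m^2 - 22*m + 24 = (m - 1)*(m^4 + 8*m^3 + 17*m^2 - 2*m - 24) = (m - 1)^2*(m^3 + 9*m^2 + 26*m + 24) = (m - 1)^2*(m + 4)*(m^2 + 5*m + 6) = (m - 1)^2*(m + 2)*(m + 4)*(m + 3)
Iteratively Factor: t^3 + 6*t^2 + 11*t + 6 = (t + 3)*(t^2 + 3*t + 2) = (t + 2)*(t + 3)*(t + 1)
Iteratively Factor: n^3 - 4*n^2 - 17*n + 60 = (n + 4)*(n^2 - 8*n + 15) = (n - 5)*(n + 4)*(n - 3)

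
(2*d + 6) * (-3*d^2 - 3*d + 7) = -6*d^3 - 24*d^2 - 4*d + 42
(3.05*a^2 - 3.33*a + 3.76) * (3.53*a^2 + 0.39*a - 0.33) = 10.7665*a^4 - 10.5654*a^3 + 10.9676*a^2 + 2.5653*a - 1.2408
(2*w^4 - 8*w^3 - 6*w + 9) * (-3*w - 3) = -6*w^5 + 18*w^4 + 24*w^3 + 18*w^2 - 9*w - 27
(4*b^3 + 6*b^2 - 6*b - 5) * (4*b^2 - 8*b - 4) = 16*b^5 - 8*b^4 - 88*b^3 + 4*b^2 + 64*b + 20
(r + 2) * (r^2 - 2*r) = r^3 - 4*r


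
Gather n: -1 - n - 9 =-n - 10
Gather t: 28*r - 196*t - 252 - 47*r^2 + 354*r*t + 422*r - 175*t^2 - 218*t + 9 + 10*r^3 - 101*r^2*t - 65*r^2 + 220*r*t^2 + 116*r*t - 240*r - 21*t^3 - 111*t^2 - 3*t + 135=10*r^3 - 112*r^2 + 210*r - 21*t^3 + t^2*(220*r - 286) + t*(-101*r^2 + 470*r - 417) - 108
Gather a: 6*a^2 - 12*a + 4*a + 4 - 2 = 6*a^2 - 8*a + 2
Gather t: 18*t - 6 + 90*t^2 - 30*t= 90*t^2 - 12*t - 6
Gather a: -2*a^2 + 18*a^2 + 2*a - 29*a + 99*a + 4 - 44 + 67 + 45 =16*a^2 + 72*a + 72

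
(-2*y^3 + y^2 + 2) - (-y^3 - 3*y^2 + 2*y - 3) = -y^3 + 4*y^2 - 2*y + 5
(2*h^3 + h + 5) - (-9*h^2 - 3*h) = 2*h^3 + 9*h^2 + 4*h + 5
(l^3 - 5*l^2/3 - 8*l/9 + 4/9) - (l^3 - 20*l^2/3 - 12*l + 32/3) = 5*l^2 + 100*l/9 - 92/9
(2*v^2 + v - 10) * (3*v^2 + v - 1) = 6*v^4 + 5*v^3 - 31*v^2 - 11*v + 10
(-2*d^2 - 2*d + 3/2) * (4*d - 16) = -8*d^3 + 24*d^2 + 38*d - 24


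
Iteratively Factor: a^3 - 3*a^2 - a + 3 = (a - 3)*(a^2 - 1) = (a - 3)*(a + 1)*(a - 1)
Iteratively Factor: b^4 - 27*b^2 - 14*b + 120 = (b - 2)*(b^3 + 2*b^2 - 23*b - 60) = (b - 2)*(b + 3)*(b^2 - b - 20) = (b - 2)*(b + 3)*(b + 4)*(b - 5)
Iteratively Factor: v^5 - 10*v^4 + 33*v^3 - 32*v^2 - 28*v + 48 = (v + 1)*(v^4 - 11*v^3 + 44*v^2 - 76*v + 48) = (v - 2)*(v + 1)*(v^3 - 9*v^2 + 26*v - 24) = (v - 2)^2*(v + 1)*(v^2 - 7*v + 12) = (v - 4)*(v - 2)^2*(v + 1)*(v - 3)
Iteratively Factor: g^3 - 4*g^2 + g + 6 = (g + 1)*(g^2 - 5*g + 6) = (g - 3)*(g + 1)*(g - 2)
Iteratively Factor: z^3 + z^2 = (z + 1)*(z^2) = z*(z + 1)*(z)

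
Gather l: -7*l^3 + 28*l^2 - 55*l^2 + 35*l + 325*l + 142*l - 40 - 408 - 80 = -7*l^3 - 27*l^2 + 502*l - 528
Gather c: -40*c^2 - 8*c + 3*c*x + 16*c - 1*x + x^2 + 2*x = -40*c^2 + c*(3*x + 8) + x^2 + x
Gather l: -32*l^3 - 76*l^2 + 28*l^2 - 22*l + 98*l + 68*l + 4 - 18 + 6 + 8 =-32*l^3 - 48*l^2 + 144*l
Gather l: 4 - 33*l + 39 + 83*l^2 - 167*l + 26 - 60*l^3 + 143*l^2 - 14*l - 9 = -60*l^3 + 226*l^2 - 214*l + 60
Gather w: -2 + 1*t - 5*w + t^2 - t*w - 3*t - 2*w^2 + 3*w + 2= t^2 - 2*t - 2*w^2 + w*(-t - 2)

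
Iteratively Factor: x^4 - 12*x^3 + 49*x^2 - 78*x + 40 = (x - 5)*(x^3 - 7*x^2 + 14*x - 8) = (x - 5)*(x - 4)*(x^2 - 3*x + 2) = (x - 5)*(x - 4)*(x - 2)*(x - 1)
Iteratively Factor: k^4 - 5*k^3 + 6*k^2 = (k - 2)*(k^3 - 3*k^2) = k*(k - 2)*(k^2 - 3*k) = k*(k - 3)*(k - 2)*(k)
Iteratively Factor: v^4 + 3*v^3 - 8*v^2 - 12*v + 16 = (v - 2)*(v^3 + 5*v^2 + 2*v - 8) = (v - 2)*(v + 2)*(v^2 + 3*v - 4) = (v - 2)*(v - 1)*(v + 2)*(v + 4)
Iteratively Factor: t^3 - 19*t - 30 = (t - 5)*(t^2 + 5*t + 6) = (t - 5)*(t + 2)*(t + 3)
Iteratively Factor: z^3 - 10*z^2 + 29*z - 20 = (z - 1)*(z^2 - 9*z + 20) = (z - 5)*(z - 1)*(z - 4)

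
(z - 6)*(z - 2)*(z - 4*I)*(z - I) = z^4 - 8*z^3 - 5*I*z^3 + 8*z^2 + 40*I*z^2 + 32*z - 60*I*z - 48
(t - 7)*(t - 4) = t^2 - 11*t + 28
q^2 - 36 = (q - 6)*(q + 6)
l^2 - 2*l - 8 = (l - 4)*(l + 2)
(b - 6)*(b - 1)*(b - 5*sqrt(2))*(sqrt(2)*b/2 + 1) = sqrt(2)*b^4/2 - 7*sqrt(2)*b^3/2 - 4*b^3 - 2*sqrt(2)*b^2 + 28*b^2 - 24*b + 35*sqrt(2)*b - 30*sqrt(2)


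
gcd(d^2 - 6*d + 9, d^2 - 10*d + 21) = d - 3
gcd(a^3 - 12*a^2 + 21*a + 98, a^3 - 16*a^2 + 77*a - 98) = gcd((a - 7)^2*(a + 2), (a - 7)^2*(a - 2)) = a^2 - 14*a + 49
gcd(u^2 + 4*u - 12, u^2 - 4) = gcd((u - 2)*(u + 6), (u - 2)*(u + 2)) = u - 2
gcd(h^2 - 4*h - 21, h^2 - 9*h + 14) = h - 7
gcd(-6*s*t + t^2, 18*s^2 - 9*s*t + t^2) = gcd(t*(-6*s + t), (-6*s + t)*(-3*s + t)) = 6*s - t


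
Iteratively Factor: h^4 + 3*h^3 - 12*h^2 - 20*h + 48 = (h - 2)*(h^3 + 5*h^2 - 2*h - 24) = (h - 2)*(h + 3)*(h^2 + 2*h - 8) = (h - 2)*(h + 3)*(h + 4)*(h - 2)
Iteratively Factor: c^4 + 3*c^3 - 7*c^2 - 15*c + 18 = (c - 2)*(c^3 + 5*c^2 + 3*c - 9) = (c - 2)*(c + 3)*(c^2 + 2*c - 3) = (c - 2)*(c - 1)*(c + 3)*(c + 3)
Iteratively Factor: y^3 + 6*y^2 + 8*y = (y + 4)*(y^2 + 2*y) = y*(y + 4)*(y + 2)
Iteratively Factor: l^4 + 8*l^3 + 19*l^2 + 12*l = (l + 3)*(l^3 + 5*l^2 + 4*l) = (l + 3)*(l + 4)*(l^2 + l) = l*(l + 3)*(l + 4)*(l + 1)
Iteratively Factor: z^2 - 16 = (z + 4)*(z - 4)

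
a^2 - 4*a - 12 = (a - 6)*(a + 2)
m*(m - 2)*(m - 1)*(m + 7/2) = m^4 + m^3/2 - 17*m^2/2 + 7*m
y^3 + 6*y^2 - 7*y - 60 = (y - 3)*(y + 4)*(y + 5)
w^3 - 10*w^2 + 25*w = w*(w - 5)^2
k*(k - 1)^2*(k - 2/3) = k^4 - 8*k^3/3 + 7*k^2/3 - 2*k/3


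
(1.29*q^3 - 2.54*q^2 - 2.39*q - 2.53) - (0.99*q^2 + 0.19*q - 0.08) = 1.29*q^3 - 3.53*q^2 - 2.58*q - 2.45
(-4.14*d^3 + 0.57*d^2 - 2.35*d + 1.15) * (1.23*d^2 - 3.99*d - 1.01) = -5.0922*d^5 + 17.2197*d^4 - 0.9834*d^3 + 10.2153*d^2 - 2.215*d - 1.1615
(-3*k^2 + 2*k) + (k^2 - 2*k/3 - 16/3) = -2*k^2 + 4*k/3 - 16/3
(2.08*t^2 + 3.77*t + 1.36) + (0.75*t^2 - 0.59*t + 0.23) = 2.83*t^2 + 3.18*t + 1.59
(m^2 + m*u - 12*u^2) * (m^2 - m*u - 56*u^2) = m^4 - 69*m^2*u^2 - 44*m*u^3 + 672*u^4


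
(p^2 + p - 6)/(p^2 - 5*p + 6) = (p + 3)/(p - 3)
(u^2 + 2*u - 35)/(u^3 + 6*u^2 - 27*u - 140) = 1/(u + 4)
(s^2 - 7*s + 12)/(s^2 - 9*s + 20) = (s - 3)/(s - 5)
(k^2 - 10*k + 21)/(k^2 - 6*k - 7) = (k - 3)/(k + 1)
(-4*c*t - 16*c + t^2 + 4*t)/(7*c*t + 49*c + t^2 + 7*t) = (-4*c*t - 16*c + t^2 + 4*t)/(7*c*t + 49*c + t^2 + 7*t)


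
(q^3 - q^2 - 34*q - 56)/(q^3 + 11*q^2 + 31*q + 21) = (q^3 - q^2 - 34*q - 56)/(q^3 + 11*q^2 + 31*q + 21)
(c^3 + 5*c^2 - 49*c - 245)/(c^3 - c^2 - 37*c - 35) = (c + 7)/(c + 1)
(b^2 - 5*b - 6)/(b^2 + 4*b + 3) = (b - 6)/(b + 3)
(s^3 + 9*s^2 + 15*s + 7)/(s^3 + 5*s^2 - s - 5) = (s^2 + 8*s + 7)/(s^2 + 4*s - 5)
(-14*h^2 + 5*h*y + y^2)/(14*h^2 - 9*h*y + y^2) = (7*h + y)/(-7*h + y)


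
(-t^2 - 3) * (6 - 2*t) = 2*t^3 - 6*t^2 + 6*t - 18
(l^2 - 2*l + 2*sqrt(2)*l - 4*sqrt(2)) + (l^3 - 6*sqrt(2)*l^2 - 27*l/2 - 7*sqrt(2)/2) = l^3 - 6*sqrt(2)*l^2 + l^2 - 31*l/2 + 2*sqrt(2)*l - 15*sqrt(2)/2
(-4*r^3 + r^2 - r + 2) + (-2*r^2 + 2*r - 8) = -4*r^3 - r^2 + r - 6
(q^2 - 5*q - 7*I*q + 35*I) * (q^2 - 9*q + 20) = q^4 - 14*q^3 - 7*I*q^3 + 65*q^2 + 98*I*q^2 - 100*q - 455*I*q + 700*I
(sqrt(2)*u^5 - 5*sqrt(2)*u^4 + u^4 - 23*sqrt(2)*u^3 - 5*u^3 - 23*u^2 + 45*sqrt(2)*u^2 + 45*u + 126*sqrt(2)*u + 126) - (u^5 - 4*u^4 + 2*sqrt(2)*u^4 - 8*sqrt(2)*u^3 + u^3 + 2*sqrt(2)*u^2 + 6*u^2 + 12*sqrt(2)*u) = -u^5 + sqrt(2)*u^5 - 7*sqrt(2)*u^4 + 5*u^4 - 15*sqrt(2)*u^3 - 6*u^3 - 29*u^2 + 43*sqrt(2)*u^2 + 45*u + 114*sqrt(2)*u + 126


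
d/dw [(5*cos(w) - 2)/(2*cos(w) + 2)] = -7*sin(w)/(2*(cos(w) + 1)^2)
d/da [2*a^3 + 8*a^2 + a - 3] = 6*a^2 + 16*a + 1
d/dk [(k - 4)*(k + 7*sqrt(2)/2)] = 2*k - 4 + 7*sqrt(2)/2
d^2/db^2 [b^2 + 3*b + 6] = 2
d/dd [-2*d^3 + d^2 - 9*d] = -6*d^2 + 2*d - 9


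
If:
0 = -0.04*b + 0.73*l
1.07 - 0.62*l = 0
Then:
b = 31.50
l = 1.73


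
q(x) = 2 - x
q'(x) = -1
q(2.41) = -0.41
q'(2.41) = -1.00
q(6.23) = -4.23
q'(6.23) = -1.00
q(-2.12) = 4.12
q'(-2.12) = -1.00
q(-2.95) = 4.95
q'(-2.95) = -1.00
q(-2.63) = 4.63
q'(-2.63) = -1.00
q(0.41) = 1.59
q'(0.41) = -1.00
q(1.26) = 0.74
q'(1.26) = -1.00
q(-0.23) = 2.23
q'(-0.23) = -1.00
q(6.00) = -4.00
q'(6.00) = -1.00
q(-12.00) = 14.00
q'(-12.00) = -1.00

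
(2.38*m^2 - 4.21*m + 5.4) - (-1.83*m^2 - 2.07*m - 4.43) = 4.21*m^2 - 2.14*m + 9.83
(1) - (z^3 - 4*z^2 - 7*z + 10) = -z^3 + 4*z^2 + 7*z - 9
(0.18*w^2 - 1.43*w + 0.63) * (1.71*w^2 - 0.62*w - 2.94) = 0.3078*w^4 - 2.5569*w^3 + 1.4347*w^2 + 3.8136*w - 1.8522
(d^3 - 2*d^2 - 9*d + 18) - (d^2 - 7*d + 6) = d^3 - 3*d^2 - 2*d + 12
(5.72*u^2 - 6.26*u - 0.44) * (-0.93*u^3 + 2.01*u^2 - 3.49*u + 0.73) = -5.3196*u^5 + 17.319*u^4 - 32.1362*u^3 + 25.1386*u^2 - 3.0342*u - 0.3212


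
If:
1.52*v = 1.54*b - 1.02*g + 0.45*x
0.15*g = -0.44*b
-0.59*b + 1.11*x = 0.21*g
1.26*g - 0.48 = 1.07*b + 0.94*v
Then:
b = -0.06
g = 0.19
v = -0.19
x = 0.00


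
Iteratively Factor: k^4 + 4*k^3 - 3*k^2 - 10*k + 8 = (k + 2)*(k^3 + 2*k^2 - 7*k + 4) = (k + 2)*(k + 4)*(k^2 - 2*k + 1) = (k - 1)*(k + 2)*(k + 4)*(k - 1)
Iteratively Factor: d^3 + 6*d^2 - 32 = (d - 2)*(d^2 + 8*d + 16) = (d - 2)*(d + 4)*(d + 4)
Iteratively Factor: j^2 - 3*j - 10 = (j + 2)*(j - 5)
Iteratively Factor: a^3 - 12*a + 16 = (a + 4)*(a^2 - 4*a + 4) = (a - 2)*(a + 4)*(a - 2)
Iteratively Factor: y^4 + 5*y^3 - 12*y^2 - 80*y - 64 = (y + 4)*(y^3 + y^2 - 16*y - 16) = (y - 4)*(y + 4)*(y^2 + 5*y + 4) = (y - 4)*(y + 1)*(y + 4)*(y + 4)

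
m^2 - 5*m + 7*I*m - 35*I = (m - 5)*(m + 7*I)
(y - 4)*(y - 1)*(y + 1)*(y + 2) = y^4 - 2*y^3 - 9*y^2 + 2*y + 8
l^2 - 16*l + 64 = (l - 8)^2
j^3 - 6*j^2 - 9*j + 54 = (j - 6)*(j - 3)*(j + 3)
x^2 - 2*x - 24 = (x - 6)*(x + 4)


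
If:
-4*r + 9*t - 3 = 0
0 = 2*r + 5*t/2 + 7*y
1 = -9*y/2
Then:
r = 13/56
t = 55/126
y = -2/9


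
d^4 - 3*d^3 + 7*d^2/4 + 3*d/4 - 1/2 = (d - 2)*(d - 1)*(d - 1/2)*(d + 1/2)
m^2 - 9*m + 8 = (m - 8)*(m - 1)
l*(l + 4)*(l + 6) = l^3 + 10*l^2 + 24*l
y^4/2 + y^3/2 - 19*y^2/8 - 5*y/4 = y*(y/2 + 1/4)*(y - 2)*(y + 5/2)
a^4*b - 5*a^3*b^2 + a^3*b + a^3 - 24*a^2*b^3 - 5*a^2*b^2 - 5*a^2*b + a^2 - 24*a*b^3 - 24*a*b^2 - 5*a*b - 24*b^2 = (a + 1)*(a - 8*b)*(a + 3*b)*(a*b + 1)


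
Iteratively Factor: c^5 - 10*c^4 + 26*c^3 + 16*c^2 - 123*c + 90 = (c - 1)*(c^4 - 9*c^3 + 17*c^2 + 33*c - 90) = (c - 3)*(c - 1)*(c^3 - 6*c^2 - c + 30) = (c - 3)^2*(c - 1)*(c^2 - 3*c - 10) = (c - 3)^2*(c - 1)*(c + 2)*(c - 5)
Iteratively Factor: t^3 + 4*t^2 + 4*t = (t + 2)*(t^2 + 2*t) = (t + 2)^2*(t)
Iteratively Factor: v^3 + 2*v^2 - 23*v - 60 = (v + 3)*(v^2 - v - 20) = (v + 3)*(v + 4)*(v - 5)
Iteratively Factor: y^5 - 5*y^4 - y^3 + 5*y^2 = (y - 5)*(y^4 - y^2) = y*(y - 5)*(y^3 - y) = y^2*(y - 5)*(y^2 - 1) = y^2*(y - 5)*(y - 1)*(y + 1)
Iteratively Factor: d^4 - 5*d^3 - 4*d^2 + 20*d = (d - 5)*(d^3 - 4*d) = (d - 5)*(d - 2)*(d^2 + 2*d) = d*(d - 5)*(d - 2)*(d + 2)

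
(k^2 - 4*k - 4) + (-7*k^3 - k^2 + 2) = -7*k^3 - 4*k - 2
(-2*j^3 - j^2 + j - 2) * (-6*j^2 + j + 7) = 12*j^5 + 4*j^4 - 21*j^3 + 6*j^2 + 5*j - 14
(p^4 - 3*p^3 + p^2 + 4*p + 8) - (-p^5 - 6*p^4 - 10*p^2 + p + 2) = p^5 + 7*p^4 - 3*p^3 + 11*p^2 + 3*p + 6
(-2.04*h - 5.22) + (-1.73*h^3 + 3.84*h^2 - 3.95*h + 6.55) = -1.73*h^3 + 3.84*h^2 - 5.99*h + 1.33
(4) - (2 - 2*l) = 2*l + 2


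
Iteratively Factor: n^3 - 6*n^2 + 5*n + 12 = (n + 1)*(n^2 - 7*n + 12) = (n - 3)*(n + 1)*(n - 4)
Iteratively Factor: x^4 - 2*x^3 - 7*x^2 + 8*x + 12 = (x - 3)*(x^3 + x^2 - 4*x - 4) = (x - 3)*(x + 1)*(x^2 - 4) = (x - 3)*(x + 1)*(x + 2)*(x - 2)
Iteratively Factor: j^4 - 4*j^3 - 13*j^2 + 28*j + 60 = (j - 3)*(j^3 - j^2 - 16*j - 20) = (j - 5)*(j - 3)*(j^2 + 4*j + 4) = (j - 5)*(j - 3)*(j + 2)*(j + 2)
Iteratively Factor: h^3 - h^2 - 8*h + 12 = (h - 2)*(h^2 + h - 6) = (h - 2)*(h + 3)*(h - 2)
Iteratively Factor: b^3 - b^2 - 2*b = (b)*(b^2 - b - 2) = b*(b + 1)*(b - 2)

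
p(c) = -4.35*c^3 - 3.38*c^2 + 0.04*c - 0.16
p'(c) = -13.05*c^2 - 6.76*c + 0.04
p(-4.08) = 238.85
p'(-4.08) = -189.61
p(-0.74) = -0.28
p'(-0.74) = -2.10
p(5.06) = -650.06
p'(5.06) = -368.29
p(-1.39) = 4.94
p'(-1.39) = -15.78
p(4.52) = -470.74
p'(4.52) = -297.13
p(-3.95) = 215.04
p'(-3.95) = -176.87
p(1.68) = -30.26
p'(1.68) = -48.15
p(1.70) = -31.23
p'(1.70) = -49.17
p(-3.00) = 86.75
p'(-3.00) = -97.13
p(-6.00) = 817.52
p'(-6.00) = -429.20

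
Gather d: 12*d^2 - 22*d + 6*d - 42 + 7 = 12*d^2 - 16*d - 35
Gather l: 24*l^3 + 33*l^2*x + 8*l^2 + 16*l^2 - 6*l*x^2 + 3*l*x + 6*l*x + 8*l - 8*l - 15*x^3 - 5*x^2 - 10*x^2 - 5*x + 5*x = 24*l^3 + l^2*(33*x + 24) + l*(-6*x^2 + 9*x) - 15*x^3 - 15*x^2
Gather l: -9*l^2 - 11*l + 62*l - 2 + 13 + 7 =-9*l^2 + 51*l + 18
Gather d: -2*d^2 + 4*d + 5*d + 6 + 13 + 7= -2*d^2 + 9*d + 26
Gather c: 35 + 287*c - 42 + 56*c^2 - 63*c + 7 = 56*c^2 + 224*c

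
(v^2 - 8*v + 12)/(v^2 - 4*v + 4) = (v - 6)/(v - 2)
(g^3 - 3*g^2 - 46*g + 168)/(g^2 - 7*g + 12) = (g^2 + g - 42)/(g - 3)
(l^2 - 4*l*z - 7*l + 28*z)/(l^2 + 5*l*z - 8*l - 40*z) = (l^2 - 4*l*z - 7*l + 28*z)/(l^2 + 5*l*z - 8*l - 40*z)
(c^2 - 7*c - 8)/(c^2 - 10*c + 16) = (c + 1)/(c - 2)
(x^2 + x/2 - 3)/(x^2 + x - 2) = (x - 3/2)/(x - 1)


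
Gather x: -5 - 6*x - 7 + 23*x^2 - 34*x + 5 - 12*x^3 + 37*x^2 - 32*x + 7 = -12*x^3 + 60*x^2 - 72*x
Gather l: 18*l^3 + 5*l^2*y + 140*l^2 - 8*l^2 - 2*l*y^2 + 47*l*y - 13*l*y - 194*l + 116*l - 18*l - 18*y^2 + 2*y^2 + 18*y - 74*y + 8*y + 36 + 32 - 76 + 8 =18*l^3 + l^2*(5*y + 132) + l*(-2*y^2 + 34*y - 96) - 16*y^2 - 48*y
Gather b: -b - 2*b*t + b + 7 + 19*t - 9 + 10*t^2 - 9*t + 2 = -2*b*t + 10*t^2 + 10*t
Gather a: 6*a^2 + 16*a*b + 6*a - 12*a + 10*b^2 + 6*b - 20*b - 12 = 6*a^2 + a*(16*b - 6) + 10*b^2 - 14*b - 12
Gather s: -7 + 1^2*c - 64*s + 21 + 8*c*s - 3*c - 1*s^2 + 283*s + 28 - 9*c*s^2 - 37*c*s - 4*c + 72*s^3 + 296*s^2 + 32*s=-6*c + 72*s^3 + s^2*(295 - 9*c) + s*(251 - 29*c) + 42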